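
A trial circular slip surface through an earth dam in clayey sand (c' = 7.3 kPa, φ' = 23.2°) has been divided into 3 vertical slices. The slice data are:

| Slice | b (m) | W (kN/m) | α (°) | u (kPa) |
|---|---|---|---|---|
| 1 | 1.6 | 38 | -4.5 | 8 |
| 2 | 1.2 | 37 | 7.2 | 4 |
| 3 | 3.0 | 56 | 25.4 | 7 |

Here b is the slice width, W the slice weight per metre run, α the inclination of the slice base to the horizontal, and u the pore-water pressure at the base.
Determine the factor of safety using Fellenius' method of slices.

Ordinary method of slices: FS = Σ[c'·Δl_i + (W_i cosα_i − u_i·Δl_i)·tanφ'] / Σ W_i sinα_i, with Δl_i = b_i / cosα_i.
Slice 1: Δl = 1.6/cos(-4.5°) = 1.605 m; N'_1 = 38·cos(-4.5°) − 8·1.605 = 25.0; c'Δl = 11.72; W sinα = -3.0
Slice 2: Δl = 1.2/cos7.2° = 1.210 m; N'_2 = 37·cos7.2° − 4·1.210 = 31.9; c'Δl = 8.83; W sinα = 4.6
Slice 3: Δl = 3.0/cos25.4° = 3.321 m; N'_3 = 56·cos25.4° − 7·3.321 = 27.3; c'Δl = 24.24; W sinα = 24.0
Σc'Δl = 44.8 kN/m; ΣN' = 84.3 kN/m; ΣW sinα = 25.7 kN/m
Resisting = 44.8 + 84.3·tan23.2° = 44.8 + 36.1 = 80.9 kN/m
FS = 80.9 / 25.7 = 3.151

FS = 3.15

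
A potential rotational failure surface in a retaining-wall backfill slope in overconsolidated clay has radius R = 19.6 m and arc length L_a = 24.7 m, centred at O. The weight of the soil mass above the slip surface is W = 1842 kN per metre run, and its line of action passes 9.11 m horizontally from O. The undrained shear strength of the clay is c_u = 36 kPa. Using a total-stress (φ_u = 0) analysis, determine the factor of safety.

FS = 1.04

Taking moments about the centre O, the resisting moment is provided by the undrained shear strength acting along the arc:
M_R = c_u·L_a·R = 36·24.70·19.6 = 17428.3 kN·m/m
M_D = W·d = 1842·9.11 = 16780.6 kN·m/m
FS = M_R / M_D = 17428.3 / 16780.6 = 1.039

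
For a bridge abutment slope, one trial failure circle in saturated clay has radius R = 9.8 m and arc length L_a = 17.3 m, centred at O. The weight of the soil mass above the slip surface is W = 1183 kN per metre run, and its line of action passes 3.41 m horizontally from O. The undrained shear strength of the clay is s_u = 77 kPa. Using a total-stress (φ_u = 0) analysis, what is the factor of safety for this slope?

Taking moments about the centre O, the resisting moment is provided by the undrained shear strength acting along the arc:
M_R = s_u·L_a·R = 77·17.30·9.8 = 13054.6 kN·m/m
M_D = W·d = 1183·3.41 = 4034.0 kN·m/m
FS = M_R / M_D = 13054.6 / 4034.0 = 3.236

FS = 3.24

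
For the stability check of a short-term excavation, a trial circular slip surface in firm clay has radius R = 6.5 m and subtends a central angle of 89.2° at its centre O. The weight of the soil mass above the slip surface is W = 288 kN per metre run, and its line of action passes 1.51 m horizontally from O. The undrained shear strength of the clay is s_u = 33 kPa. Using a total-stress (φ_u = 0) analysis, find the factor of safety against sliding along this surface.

Taking moments about the centre O, the resisting moment is provided by the undrained shear strength acting along the arc:
Arc length L_a = R·θ = 6.5·(89.2°·π/180) = 6.5·1.5568 = 10.12 m
M_R = s_u·L_a·R = 33·10.12·6.5 = 2170.6 kN·m/m
M_D = W·d = 288·1.51 = 434.9 kN·m/m
FS = M_R / M_D = 2170.6 / 434.9 = 4.991

FS = 4.99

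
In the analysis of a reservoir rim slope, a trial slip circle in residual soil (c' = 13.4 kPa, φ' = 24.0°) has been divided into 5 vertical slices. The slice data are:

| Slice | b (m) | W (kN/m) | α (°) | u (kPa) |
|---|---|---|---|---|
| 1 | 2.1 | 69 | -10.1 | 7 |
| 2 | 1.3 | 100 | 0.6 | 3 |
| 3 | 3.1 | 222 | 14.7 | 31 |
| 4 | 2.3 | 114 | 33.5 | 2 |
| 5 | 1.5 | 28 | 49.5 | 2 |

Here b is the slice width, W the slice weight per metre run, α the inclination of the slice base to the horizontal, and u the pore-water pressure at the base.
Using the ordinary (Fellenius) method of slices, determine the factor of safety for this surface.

FS = 2.48

Ordinary method of slices: FS = Σ[c'·Δl_i + (W_i cosα_i − u_i·Δl_i)·tanφ'] / Σ W_i sinα_i, with Δl_i = b_i / cosα_i.
Slice 1: Δl = 2.1/cos(-10.1°) = 2.133 m; N'_1 = 69·cos(-10.1°) − 7·2.133 = 53.0; c'Δl = 28.58; W sinα = -12.1
Slice 2: Δl = 1.3/cos0.6° = 1.300 m; N'_2 = 100·cos0.6° − 3·1.300 = 96.1; c'Δl = 17.42; W sinα = 1.0
Slice 3: Δl = 3.1/cos14.7° = 3.205 m; N'_3 = 222·cos14.7° − 31·3.205 = 115.4; c'Δl = 42.95; W sinα = 56.3
Slice 4: Δl = 2.3/cos33.5° = 2.758 m; N'_4 = 114·cos33.5° − 2·2.758 = 89.5; c'Δl = 36.96; W sinα = 62.9
Slice 5: Δl = 1.5/cos49.5° = 2.310 m; N'_5 = 28·cos49.5° − 2·2.310 = 13.6; c'Δl = 30.95; W sinα = 21.3
Σc'Δl = 156.9 kN/m; ΣN' = 367.6 kN/m; ΣW sinα = 129.5 kN/m
Resisting = 156.9 + 367.6·tan24.0° = 156.9 + 163.7 = 320.5 kN/m
FS = 320.5 / 129.5 = 2.475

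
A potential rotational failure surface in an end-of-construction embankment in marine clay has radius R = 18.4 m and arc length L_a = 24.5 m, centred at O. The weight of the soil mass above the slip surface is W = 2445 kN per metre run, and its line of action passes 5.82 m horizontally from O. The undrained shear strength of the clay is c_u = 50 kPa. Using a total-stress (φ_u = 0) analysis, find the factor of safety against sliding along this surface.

Taking moments about the centre O, the resisting moment is provided by the undrained shear strength acting along the arc:
M_R = c_u·L_a·R = 50·24.50·18.4 = 22540.0 kN·m/m
M_D = W·d = 2445·5.82 = 14229.9 kN·m/m
FS = M_R / M_D = 22540.0 / 14229.9 = 1.584

FS = 1.58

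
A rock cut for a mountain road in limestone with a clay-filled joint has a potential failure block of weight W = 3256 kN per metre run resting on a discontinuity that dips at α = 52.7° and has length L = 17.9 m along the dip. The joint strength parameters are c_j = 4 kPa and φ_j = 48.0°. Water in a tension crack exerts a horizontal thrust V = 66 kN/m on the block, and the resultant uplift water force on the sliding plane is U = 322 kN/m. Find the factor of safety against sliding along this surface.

Resolving the block weight along and normal to the plane and applying the Mohr–Coulomb strength on the joint:
N' = W cosα − U − V sinα = 3256·cos52.7° − 322 − 66·sin52.7° = 1598.6 kN/m
Driving force T = W sinα + V cosα = 3256·sin52.7° + 66·cos52.7° = 2630.1 kN/m
Resisting force R = c_j·L + N'·tanφ_j = 4·17.9 + 1598.6·tan48.0° = 71.6 + 1775.4 = 1847.0 kN/m
FS = R / T = 1847.0 / 2630.1 = 0.702

FS = 0.70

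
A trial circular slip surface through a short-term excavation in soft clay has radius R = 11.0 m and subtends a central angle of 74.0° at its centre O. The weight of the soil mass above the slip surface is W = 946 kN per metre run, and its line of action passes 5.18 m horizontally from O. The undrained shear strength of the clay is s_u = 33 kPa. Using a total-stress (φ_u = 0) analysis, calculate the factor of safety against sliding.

FS = 1.05

Taking moments about the centre O, the resisting moment is provided by the undrained shear strength acting along the arc:
Arc length L_a = R·θ = 11.0·(74.0°·π/180) = 11.0·1.2915 = 14.21 m
M_R = s_u·L_a·R = 33·14.21·11.0 = 5157.1 kN·m/m
M_D = W·d = 946·5.18 = 4900.3 kN·m/m
FS = M_R / M_D = 5157.1 / 4900.3 = 1.052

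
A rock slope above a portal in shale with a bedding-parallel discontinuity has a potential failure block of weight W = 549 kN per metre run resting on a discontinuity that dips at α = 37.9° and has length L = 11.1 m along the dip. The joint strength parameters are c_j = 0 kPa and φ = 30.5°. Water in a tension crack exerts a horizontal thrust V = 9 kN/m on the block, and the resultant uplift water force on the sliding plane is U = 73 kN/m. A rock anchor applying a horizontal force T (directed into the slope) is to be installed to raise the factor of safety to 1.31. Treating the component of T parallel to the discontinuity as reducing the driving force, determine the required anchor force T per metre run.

T = 174 kN/m

Resolving forces along and normal to the sliding plane, with the horizontal anchor force T adding T·sinα to the effective normal force and T·cosα acting up the plane against the driving force:
FS = [c_jL + (W cosα − U − V sinα + T sinα) tanφ] / [W sinα + V cosα − T cosα]
Without the anchor: N' = 354.7 kN/m, driving T_d = 344.3 kN/m, resisting R = 0·11.1 + 354.7·tan30.5° = 208.9 kN/m, FS = 0.61.
Setting FS = 1.31 and solving for T:
1.31·(344.3 − T cos37.9°) = 208.9 + T sin37.9°·tan30.5°
T·(sin37.9°·tan30.5° + 1.31·cos37.9°) = 1.31·344.3 − 208.9
T·(0.6143·0.5890 + 1.31·0.7891) = 451.1 − 208.9 = 242.2
T·1.3955 = 242.2
T = 173.5 kN/m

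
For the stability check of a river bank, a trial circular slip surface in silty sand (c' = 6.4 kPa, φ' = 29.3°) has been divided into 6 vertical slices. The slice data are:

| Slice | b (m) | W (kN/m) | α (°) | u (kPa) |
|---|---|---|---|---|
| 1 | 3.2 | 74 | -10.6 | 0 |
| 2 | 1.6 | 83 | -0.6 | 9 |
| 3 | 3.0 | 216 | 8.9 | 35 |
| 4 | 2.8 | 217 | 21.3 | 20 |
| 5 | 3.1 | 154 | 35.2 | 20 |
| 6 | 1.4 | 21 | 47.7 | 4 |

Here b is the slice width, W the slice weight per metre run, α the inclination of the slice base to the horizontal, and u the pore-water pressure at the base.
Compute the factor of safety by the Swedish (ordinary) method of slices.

Ordinary method of slices: FS = Σ[c'·Δl_i + (W_i cosα_i − u_i·Δl_i)·tanφ'] / Σ W_i sinα_i, with Δl_i = b_i / cosα_i.
Slice 1: Δl = 3.2/cos(-10.6°) = 3.256 m; N'_1 = 74·cos(-10.6°) − 0·3.256 = 72.7; c'Δl = 20.84; W sinα = -13.6
Slice 2: Δl = 1.6/cos(-0.6°) = 1.600 m; N'_2 = 83·cos(-0.6°) − 9·1.600 = 68.6; c'Δl = 10.24; W sinα = -0.9
Slice 3: Δl = 3.0/cos8.9° = 3.037 m; N'_3 = 216·cos8.9° − 35·3.037 = 107.1; c'Δl = 19.43; W sinα = 33.4
Slice 4: Δl = 2.8/cos21.3° = 3.005 m; N'_4 = 217·cos21.3° − 20·3.005 = 142.1; c'Δl = 19.23; W sinα = 78.8
Slice 5: Δl = 3.1/cos35.2° = 3.794 m; N'_5 = 154·cos35.2° − 20·3.794 = 50.0; c'Δl = 24.28; W sinα = 88.8
Slice 6: Δl = 1.4/cos47.7° = 2.080 m; N'_6 = 21·cos47.7° − 4·2.080 = 5.8; c'Δl = 13.31; W sinα = 15.5
Σc'Δl = 107.3 kN/m; ΣN' = 446.3 kN/m; ΣW sinα = 202.1 kN/m
Resisting = 107.3 + 446.3·tan29.3° = 107.3 + 250.5 = 357.8 kN/m
FS = 357.8 / 202.1 = 1.771

FS = 1.77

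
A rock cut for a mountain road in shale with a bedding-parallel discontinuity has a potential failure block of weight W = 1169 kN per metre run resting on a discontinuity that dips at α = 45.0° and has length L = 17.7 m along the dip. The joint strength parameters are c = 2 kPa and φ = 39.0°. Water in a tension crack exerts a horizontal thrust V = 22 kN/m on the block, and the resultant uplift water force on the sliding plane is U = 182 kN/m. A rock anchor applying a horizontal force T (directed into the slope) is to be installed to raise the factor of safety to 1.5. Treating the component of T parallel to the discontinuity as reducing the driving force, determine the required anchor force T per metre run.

T = 440 kN/m

Resolving forces along and normal to the sliding plane, with the horizontal anchor force T adding T·sinα to the effective normal force and T·cosα acting up the plane against the driving force:
FS = [cL + (W cosα − U − V sinα + T sinα) tanφ] / [W sinα + V cosα − T cosα]
Without the anchor: N' = 629.1 kN/m, driving T_d = 842.2 kN/m, resisting R = 2·17.7 + 629.1·tan39.0° = 544.8 kN/m, FS = 0.65.
Setting FS = 1.5 and solving for T:
1.5·(842.2 − T cos45.0°) = 544.8 + T sin45.0°·tan39.0°
T·(sin45.0°·tan39.0° + 1.5·cos45.0°) = 1.5·842.2 − 544.8
T·(0.7071·0.8098 + 1.5·0.7071) = 1263.2 − 544.8 = 718.5
T·1.6333 = 718.5
T = 439.9 kN/m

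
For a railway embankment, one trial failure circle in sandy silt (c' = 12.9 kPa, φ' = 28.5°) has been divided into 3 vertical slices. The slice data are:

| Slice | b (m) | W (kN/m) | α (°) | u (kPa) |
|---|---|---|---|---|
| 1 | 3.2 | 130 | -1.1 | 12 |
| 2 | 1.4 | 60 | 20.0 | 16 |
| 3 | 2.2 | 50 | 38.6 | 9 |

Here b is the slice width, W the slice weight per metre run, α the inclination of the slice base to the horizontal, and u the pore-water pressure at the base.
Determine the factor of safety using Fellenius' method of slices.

Ordinary method of slices: FS = Σ[c'·Δl_i + (W_i cosα_i − u_i·Δl_i)·tanφ'] / Σ W_i sinα_i, with Δl_i = b_i / cosα_i.
Slice 1: Δl = 3.2/cos(-1.1°) = 3.201 m; N'_1 = 130·cos(-1.1°) − 12·3.201 = 91.6; c'Δl = 41.29; W sinα = -2.5
Slice 2: Δl = 1.4/cos20.0° = 1.490 m; N'_2 = 60·cos20.0° − 16·1.490 = 32.5; c'Δl = 19.22; W sinα = 20.5
Slice 3: Δl = 2.2/cos38.6° = 2.815 m; N'_3 = 50·cos38.6° − 9·2.815 = 13.7; c'Δl = 36.31; W sinα = 31.2
Σc'Δl = 96.8 kN/m; ΣN' = 137.9 kN/m; ΣW sinα = 49.2 kN/m
Resisting = 96.8 + 137.9·tan28.5° = 96.8 + 74.8 = 171.7 kN/m
FS = 171.7 / 49.2 = 3.488

FS = 3.49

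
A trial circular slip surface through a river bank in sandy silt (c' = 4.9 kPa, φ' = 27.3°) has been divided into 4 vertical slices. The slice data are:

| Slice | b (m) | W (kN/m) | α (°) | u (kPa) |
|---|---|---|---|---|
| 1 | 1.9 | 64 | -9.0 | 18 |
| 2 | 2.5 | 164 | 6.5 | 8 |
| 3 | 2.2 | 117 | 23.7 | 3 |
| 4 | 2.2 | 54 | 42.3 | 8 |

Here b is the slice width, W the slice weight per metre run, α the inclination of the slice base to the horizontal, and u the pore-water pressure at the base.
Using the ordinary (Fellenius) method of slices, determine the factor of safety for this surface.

Ordinary method of slices: FS = Σ[c'·Δl_i + (W_i cosα_i − u_i·Δl_i)·tanφ'] / Σ W_i sinα_i, with Δl_i = b_i / cosα_i.
Slice 1: Δl = 1.9/cos(-9.0°) = 1.924 m; N'_1 = 64·cos(-9.0°) − 18·1.924 = 28.6; c'Δl = 9.43; W sinα = -10.0
Slice 2: Δl = 2.5/cos6.5° = 2.516 m; N'_2 = 164·cos6.5° − 8·2.516 = 142.8; c'Δl = 12.33; W sinα = 18.6
Slice 3: Δl = 2.2/cos23.7° = 2.403 m; N'_3 = 117·cos23.7° − 3·2.403 = 99.9; c'Δl = 11.77; W sinα = 47.0
Slice 4: Δl = 2.2/cos42.3° = 2.974 m; N'_4 = 54·cos42.3° − 8·2.974 = 16.1; c'Δl = 14.57; W sinα = 36.3
Σc'Δl = 48.1 kN/m; ΣN' = 287.5 kN/m; ΣW sinα = 91.9 kN/m
Resisting = 48.1 + 287.5·tan27.3° = 48.1 + 148.4 = 196.5 kN/m
FS = 196.5 / 91.9 = 2.137

FS = 2.14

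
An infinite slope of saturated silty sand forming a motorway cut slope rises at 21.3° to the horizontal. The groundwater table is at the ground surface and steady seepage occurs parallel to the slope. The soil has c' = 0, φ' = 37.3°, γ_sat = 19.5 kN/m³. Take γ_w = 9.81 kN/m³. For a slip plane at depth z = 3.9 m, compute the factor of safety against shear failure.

With seepage parallel to the slope and the water table at the surface, the effective normal stress on the slip plane uses the buoyant unit weight γ' = γ_sat − γ_w while the driving shear stress uses γ_sat:
FS = [c' + γ' z cos²β tanφ'] / [γ_sat z sinβ cosβ]
(For c' = 0 this reduces to FS = (γ'/γ_sat)·tanφ'/tanβ.)
γ' = 19.5 − 9.81 = 9.69 kN/m³
Numerator = 0.0 + 9.69·3.9·cos²21.3°·tan37.3° = 0.0 + 9.69·3.9·0.8680·0.7618 = 24.990 kPa
Denominator = 19.5·3.9·sin21.3°·cos21.3° = 19.5·3.9·0.3633·0.9317 = 25.738 kPa
FS = 24.990 / 25.738 = 0.971

FS = 0.97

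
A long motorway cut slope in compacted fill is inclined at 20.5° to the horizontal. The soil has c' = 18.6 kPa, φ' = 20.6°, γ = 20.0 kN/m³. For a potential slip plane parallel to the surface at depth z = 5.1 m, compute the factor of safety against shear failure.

For an infinite slope with a slip plane parallel to the surface (no pore pressure): FS = [c' + γz cos²β tanφ'] / [γz sinβ cosβ].
γz = 20.0·5.1 = 102.00 kN/m²
Numerator = 18.6 + 102.00·cos²20.5°·tan20.6° = 18.6 + 102.00·0.8774·0.3759 = 52.237 kPa
Denominator = 102.00·sin20.5°·cos20.5° = 102.00·0.3502·0.9367 = 33.459 kPa
FS = 52.237 / 33.459 = 1.561

FS = 1.56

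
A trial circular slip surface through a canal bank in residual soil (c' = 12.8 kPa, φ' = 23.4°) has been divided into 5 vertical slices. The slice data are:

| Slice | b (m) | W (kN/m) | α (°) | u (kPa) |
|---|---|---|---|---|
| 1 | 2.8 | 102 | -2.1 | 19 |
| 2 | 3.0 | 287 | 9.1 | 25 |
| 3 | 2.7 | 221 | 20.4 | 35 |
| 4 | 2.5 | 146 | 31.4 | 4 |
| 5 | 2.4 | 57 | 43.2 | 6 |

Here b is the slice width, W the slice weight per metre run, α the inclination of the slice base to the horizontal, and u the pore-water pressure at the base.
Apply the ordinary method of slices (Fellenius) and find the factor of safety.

FS = 1.74

Ordinary method of slices: FS = Σ[c'·Δl_i + (W_i cosα_i − u_i·Δl_i)·tanφ'] / Σ W_i sinα_i, with Δl_i = b_i / cosα_i.
Slice 1: Δl = 2.8/cos(-2.1°) = 2.802 m; N'_1 = 102·cos(-2.1°) − 19·2.802 = 48.7; c'Δl = 35.86; W sinα = -3.7
Slice 2: Δl = 3.0/cos9.1° = 3.038 m; N'_2 = 287·cos9.1° − 25·3.038 = 207.4; c'Δl = 38.89; W sinα = 45.4
Slice 3: Δl = 2.7/cos20.4° = 2.881 m; N'_3 = 221·cos20.4° − 35·2.881 = 106.3; c'Δl = 36.87; W sinα = 77.0
Slice 4: Δl = 2.5/cos31.4° = 2.929 m; N'_4 = 146·cos31.4° − 4·2.929 = 112.9; c'Δl = 37.49; W sinα = 76.1
Slice 5: Δl = 2.4/cos43.2° = 3.292 m; N'_5 = 57·cos43.2° − 6·3.292 = 21.8; c'Δl = 42.14; W sinα = 39.0
Σc'Δl = 191.3 kN/m; ΣN' = 497.1 kN/m; ΣW sinα = 233.8 kN/m
Resisting = 191.3 + 497.1·tan23.4° = 191.3 + 215.1 = 406.4 kN/m
FS = 406.4 / 233.8 = 1.738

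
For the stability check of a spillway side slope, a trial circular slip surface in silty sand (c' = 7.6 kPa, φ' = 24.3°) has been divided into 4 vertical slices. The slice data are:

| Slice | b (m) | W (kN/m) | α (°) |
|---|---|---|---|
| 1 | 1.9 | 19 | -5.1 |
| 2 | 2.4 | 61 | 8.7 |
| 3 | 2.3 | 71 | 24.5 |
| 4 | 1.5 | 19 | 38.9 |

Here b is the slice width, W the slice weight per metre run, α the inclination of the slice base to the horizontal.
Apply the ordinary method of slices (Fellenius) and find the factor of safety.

Ordinary method of slices: FS = Σ[c'·Δl_i + (W_i cosα_i)·tanφ'] / Σ W_i sinα_i, with Δl_i = b_i / cosα_i.
Slice 1: Δl = 1.9/cos(-5.1°) = 1.908 m; N'_1 = 19·cos(-5.1°) = 18.9; c'Δl = 14.50; W sinα = -1.7
Slice 2: Δl = 2.4/cos8.7° = 2.428 m; N'_2 = 61·cos8.7° = 60.3; c'Δl = 18.45; W sinα = 9.2
Slice 3: Δl = 2.3/cos24.5° = 2.528 m; N'_3 = 71·cos24.5° = 64.6; c'Δl = 19.21; W sinα = 29.4
Slice 4: Δl = 1.5/cos38.9° = 1.927 m; N'_4 = 19·cos38.9° = 14.8; c'Δl = 14.65; W sinα = 11.9
Σc'Δl = 66.8 kN/m; ΣN' = 158.6 kN/m; ΣW sinα = 48.9 kN/m
Resisting = 66.8 + 158.6·tan24.3° = 66.8 + 71.6 = 138.4 kN/m
FS = 138.4 / 48.9 = 2.830

FS = 2.83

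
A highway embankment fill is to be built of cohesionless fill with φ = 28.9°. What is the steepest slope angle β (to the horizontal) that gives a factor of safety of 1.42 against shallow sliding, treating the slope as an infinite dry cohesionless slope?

For an infinite dry cohesionless slope FS = tanφ/tanβ, so tanβ = tanφ / FS.
tanβ = tan28.9° / 1.42 = 0.5520 / 1.42 = 0.3888
β = arctan(0.3888) = 21.24°

β = 21.2°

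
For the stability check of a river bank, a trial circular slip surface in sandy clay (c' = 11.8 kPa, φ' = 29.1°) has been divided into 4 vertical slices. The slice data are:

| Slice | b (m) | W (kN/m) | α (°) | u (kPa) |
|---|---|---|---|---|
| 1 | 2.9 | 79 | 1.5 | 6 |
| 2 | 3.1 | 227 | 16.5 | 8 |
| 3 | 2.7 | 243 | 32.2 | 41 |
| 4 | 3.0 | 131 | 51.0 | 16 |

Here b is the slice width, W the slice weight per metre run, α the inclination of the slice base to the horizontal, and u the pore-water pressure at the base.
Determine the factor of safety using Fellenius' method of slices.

FS = 1.18

Ordinary method of slices: FS = Σ[c'·Δl_i + (W_i cosα_i − u_i·Δl_i)·tanφ'] / Σ W_i sinα_i, with Δl_i = b_i / cosα_i.
Slice 1: Δl = 2.9/cos1.5° = 2.901 m; N'_1 = 79·cos1.5° − 6·2.901 = 61.6; c'Δl = 34.23; W sinα = 2.1
Slice 2: Δl = 3.1/cos16.5° = 3.233 m; N'_2 = 227·cos16.5° − 8·3.233 = 191.8; c'Δl = 38.15; W sinα = 64.5
Slice 3: Δl = 2.7/cos32.2° = 3.191 m; N'_3 = 243·cos32.2° − 41·3.191 = 74.8; c'Δl = 37.65; W sinα = 129.5
Slice 4: Δl = 3.0/cos51.0° = 4.767 m; N'_4 = 131·cos51.0° − 16·4.767 = 6.2; c'Δl = 56.25; W sinα = 101.8
Σc'Δl = 166.3 kN/m; ΣN' = 334.3 kN/m; ΣW sinα = 297.8 kN/m
Resisting = 166.3 + 334.3·tan29.1° = 166.3 + 186.1 = 352.4 kN/m
FS = 352.4 / 297.8 = 1.183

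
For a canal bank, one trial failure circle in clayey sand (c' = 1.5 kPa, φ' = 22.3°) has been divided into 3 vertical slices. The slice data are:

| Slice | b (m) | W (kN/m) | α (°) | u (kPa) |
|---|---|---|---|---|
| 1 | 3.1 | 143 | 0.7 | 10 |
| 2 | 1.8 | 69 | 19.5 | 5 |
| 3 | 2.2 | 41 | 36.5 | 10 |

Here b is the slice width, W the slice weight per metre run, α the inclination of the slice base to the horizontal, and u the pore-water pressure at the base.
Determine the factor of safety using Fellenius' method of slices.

FS = 1.68

Ordinary method of slices: FS = Σ[c'·Δl_i + (W_i cosα_i − u_i·Δl_i)·tanφ'] / Σ W_i sinα_i, with Δl_i = b_i / cosα_i.
Slice 1: Δl = 3.1/cos0.7° = 3.100 m; N'_1 = 143·cos0.7° − 10·3.100 = 112.0; c'Δl = 4.65; W sinα = 1.7
Slice 2: Δl = 1.8/cos19.5° = 1.910 m; N'_2 = 69·cos19.5° − 5·1.910 = 55.5; c'Δl = 2.86; W sinα = 23.0
Slice 3: Δl = 2.2/cos36.5° = 2.737 m; N'_3 = 41·cos36.5° − 10·2.737 = 5.6; c'Δl = 4.11; W sinα = 24.4
Σc'Δl = 11.6 kN/m; ΣN' = 173.1 kN/m; ΣW sinα = 49.2 kN/m
Resisting = 11.6 + 173.1·tan22.3° = 11.6 + 71.0 = 82.6 kN/m
FS = 82.6 / 49.2 = 1.680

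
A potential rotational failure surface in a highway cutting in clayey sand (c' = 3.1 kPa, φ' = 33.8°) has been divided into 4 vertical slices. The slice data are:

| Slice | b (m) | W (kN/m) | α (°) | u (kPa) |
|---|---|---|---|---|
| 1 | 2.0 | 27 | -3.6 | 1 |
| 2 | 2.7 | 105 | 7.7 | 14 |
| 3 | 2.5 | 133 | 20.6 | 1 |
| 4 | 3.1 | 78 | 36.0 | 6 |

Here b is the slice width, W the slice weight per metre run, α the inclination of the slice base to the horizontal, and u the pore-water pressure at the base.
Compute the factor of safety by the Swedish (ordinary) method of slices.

FS = 1.94

Ordinary method of slices: FS = Σ[c'·Δl_i + (W_i cosα_i − u_i·Δl_i)·tanφ'] / Σ W_i sinα_i, with Δl_i = b_i / cosα_i.
Slice 1: Δl = 2.0/cos(-3.6°) = 2.004 m; N'_1 = 27·cos(-3.6°) − 1·2.004 = 24.9; c'Δl = 6.21; W sinα = -1.7
Slice 2: Δl = 2.7/cos7.7° = 2.725 m; N'_2 = 105·cos7.7° − 14·2.725 = 65.9; c'Δl = 8.45; W sinα = 14.1
Slice 3: Δl = 2.5/cos20.6° = 2.671 m; N'_3 = 133·cos20.6° − 1·2.671 = 121.8; c'Δl = 8.28; W sinα = 46.8
Slice 4: Δl = 3.1/cos36.0° = 3.832 m; N'_4 = 78·cos36.0° − 6·3.832 = 40.1; c'Δl = 11.88; W sinα = 45.8
Σc'Δl = 34.8 kN/m; ΣN' = 252.8 kN/m; ΣW sinα = 105.0 kN/m
Resisting = 34.8 + 252.8·tan33.8° = 34.8 + 169.2 = 204.0 kN/m
FS = 204.0 / 105.0 = 1.943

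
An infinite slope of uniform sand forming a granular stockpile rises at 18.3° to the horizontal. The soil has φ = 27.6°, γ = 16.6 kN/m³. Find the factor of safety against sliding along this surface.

FS = 1.58

For a dry cohesionless infinite slope the factor of safety is FS = tanφ / tanβ.
FS = tan27.6° / tan18.3° = 0.5228 / 0.3307 = 1.581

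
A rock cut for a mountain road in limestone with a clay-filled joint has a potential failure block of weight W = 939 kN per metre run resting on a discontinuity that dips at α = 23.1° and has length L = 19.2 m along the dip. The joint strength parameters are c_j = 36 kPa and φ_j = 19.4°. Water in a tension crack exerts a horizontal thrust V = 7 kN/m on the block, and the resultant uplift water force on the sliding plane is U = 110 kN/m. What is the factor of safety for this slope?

Resolving the block weight along and normal to the plane and applying the Mohr–Coulomb strength on the joint:
N' = W cosα − U − V sinα = 939·cos23.1° − 110 − 7·sin23.1° = 751.0 kN/m
Driving force T = W sinα + V cosα = 939·sin23.1° + 7·cos23.1° = 374.8 kN/m
Resisting force R = c_j·L + N'·tanφ_j = 36·19.2 + 751.0·tan19.4° = 691.2 + 264.5 = 955.7 kN/m
FS = R / T = 955.7 / 374.8 = 2.549

FS = 2.55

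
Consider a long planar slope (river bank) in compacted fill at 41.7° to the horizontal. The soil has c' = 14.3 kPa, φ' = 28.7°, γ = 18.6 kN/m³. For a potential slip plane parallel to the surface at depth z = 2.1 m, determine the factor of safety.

FS = 1.35

For an infinite slope with a slip plane parallel to the surface (no pore pressure): FS = [c' + γz cos²β tanφ'] / [γz sinβ cosβ].
γz = 18.6·2.1 = 39.06 kN/m²
Numerator = 14.3 + 39.06·cos²41.7°·tan28.7° = 14.3 + 39.06·0.5575·0.5475 = 26.221 kPa
Denominator = 39.06·sin41.7°·cos41.7° = 39.06·0.6652·0.7466 = 19.401 kPa
FS = 26.221 / 19.401 = 1.352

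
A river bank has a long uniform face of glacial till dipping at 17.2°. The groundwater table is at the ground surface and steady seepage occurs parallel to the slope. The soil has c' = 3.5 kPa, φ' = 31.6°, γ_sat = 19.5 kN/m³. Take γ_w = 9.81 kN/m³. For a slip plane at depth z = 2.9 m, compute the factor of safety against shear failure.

With seepage parallel to the slope and the water table at the surface, the effective normal stress on the slip plane uses the buoyant unit weight γ' = γ_sat − γ_w while the driving shear stress uses γ_sat:
FS = [c' + γ' z cos²β tanφ'] / [γ_sat z sinβ cosβ]
γ' = 19.5 − 9.81 = 9.69 kN/m³
Numerator = 3.5 + 9.69·2.9·cos²17.2°·tan31.6° = 3.5 + 9.69·2.9·0.9126·0.6152 = 19.276 kPa
Denominator = 19.5·2.9·sin17.2°·cos17.2° = 19.5·2.9·0.2957·0.9553 = 15.974 kPa
FS = 19.276 / 15.974 = 1.207

FS = 1.21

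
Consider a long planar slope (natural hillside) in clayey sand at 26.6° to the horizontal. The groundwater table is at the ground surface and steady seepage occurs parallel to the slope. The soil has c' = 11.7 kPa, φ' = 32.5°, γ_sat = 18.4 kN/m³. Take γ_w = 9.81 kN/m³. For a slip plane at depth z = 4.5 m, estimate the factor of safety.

With seepage parallel to the slope and the water table at the surface, the effective normal stress on the slip plane uses the buoyant unit weight γ' = γ_sat − γ_w while the driving shear stress uses γ_sat:
FS = [c' + γ' z cos²β tanφ'] / [γ_sat z sinβ cosβ]
γ' = 18.4 − 9.81 = 8.59 kN/m³
Numerator = 11.7 + 8.59·4.5·cos²26.6°·tan32.5° = 11.7 + 8.59·4.5·0.7995·0.6371 = 31.389 kPa
Denominator = 18.4·4.5·sin26.6°·cos26.6° = 18.4·4.5·0.4478·0.8942 = 33.150 kPa
FS = 31.389 / 33.150 = 0.947

FS = 0.95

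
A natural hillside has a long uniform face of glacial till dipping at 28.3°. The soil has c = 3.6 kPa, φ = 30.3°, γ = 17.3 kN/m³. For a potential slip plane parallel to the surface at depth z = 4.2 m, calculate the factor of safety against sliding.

For an infinite slope with a slip plane parallel to the surface (no pore pressure): FS = [c + γz cos²β tanφ] / [γz sinβ cosβ].
γz = 17.3·4.2 = 72.66 kN/m²
Numerator = 3.6 + 72.66·cos²28.3°·tan30.3° = 3.6 + 72.66·0.7752·0.5844 = 36.516 kPa
Denominator = 72.66·sin28.3°·cos28.3° = 72.66·0.4741·0.8805 = 30.330 kPa
FS = 36.516 / 30.330 = 1.204

FS = 1.20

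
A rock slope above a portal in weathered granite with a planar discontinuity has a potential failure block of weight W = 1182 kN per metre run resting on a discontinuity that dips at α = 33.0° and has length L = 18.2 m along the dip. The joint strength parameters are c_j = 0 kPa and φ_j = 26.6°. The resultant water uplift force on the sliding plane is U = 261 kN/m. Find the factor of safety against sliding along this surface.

FS = 0.57

Resolving the block weight along and normal to the plane and applying the Mohr–Coulomb strength on the joint:
N' = W cosα − U = 1182·cos33.0° − 261 = 730.3 kN/m
Driving force T = W sinα = 1182·sin33.0° = 643.8 kN/m
Resisting force R = c_j·L + N'·tanφ_j = 0·18.2 + 730.3·tan26.6° = 0.0 + 365.7 = 365.7 kN/m
FS = R / T = 365.7 / 643.8 = 0.568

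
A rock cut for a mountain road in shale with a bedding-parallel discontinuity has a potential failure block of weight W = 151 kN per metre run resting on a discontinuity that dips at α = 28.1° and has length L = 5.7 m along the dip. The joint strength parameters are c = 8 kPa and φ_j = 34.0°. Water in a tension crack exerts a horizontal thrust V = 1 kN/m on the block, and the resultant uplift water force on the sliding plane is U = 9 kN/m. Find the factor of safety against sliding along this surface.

Resolving the block weight along and normal to the plane and applying the Mohr–Coulomb strength on the joint:
N' = W cosα − U − V sinα = 151·cos28.1° − 9 − 1·sin28.1° = 123.7 kN/m
Driving force T = W sinα + V cosα = 151·sin28.1° + 1·cos28.1° = 72.0 kN/m
Resisting force R = c·L + N'·tanφ_j = 8·5.7 + 123.7·tan34.0° = 45.6 + 83.5 = 129.1 kN/m
FS = R / T = 129.1 / 72.0 = 1.792

FS = 1.79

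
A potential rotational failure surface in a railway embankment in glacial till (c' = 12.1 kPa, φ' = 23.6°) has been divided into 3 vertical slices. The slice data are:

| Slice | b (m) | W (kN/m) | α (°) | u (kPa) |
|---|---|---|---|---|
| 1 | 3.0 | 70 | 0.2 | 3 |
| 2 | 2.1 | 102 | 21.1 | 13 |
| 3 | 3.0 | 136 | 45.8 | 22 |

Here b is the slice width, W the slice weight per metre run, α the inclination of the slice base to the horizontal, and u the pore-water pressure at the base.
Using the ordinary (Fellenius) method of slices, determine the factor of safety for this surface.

Ordinary method of slices: FS = Σ[c'·Δl_i + (W_i cosα_i − u_i·Δl_i)·tanφ'] / Σ W_i sinα_i, with Δl_i = b_i / cosα_i.
Slice 1: Δl = 3.0/cos0.2° = 3.000 m; N'_1 = 70·cos0.2° − 3·3.000 = 61.0; c'Δl = 36.30; W sinα = 0.2
Slice 2: Δl = 2.1/cos21.1° = 2.251 m; N'_2 = 102·cos21.1° − 13·2.251 = 65.9; c'Δl = 27.24; W sinα = 36.7
Slice 3: Δl = 3.0/cos45.8° = 4.303 m; N'_3 = 136·cos45.8° − 22·4.303 = 0.1; c'Δl = 52.07; W sinα = 97.5
Σc'Δl = 115.6 kN/m; ΣN' = 127.0 kN/m; ΣW sinα = 134.5 kN/m
Resisting = 115.6 + 127.0·tan23.6° = 115.6 + 55.5 = 171.1 kN/m
FS = 171.1 / 134.5 = 1.273

FS = 1.27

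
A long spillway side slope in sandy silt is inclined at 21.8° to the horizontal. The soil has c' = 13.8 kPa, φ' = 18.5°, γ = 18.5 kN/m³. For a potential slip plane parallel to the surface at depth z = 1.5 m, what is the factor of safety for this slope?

FS = 2.28

For an infinite slope with a slip plane parallel to the surface (no pore pressure): FS = [c' + γz cos²β tanφ'] / [γz sinβ cosβ].
γz = 18.5·1.5 = 27.75 kN/m²
Numerator = 13.8 + 27.75·cos²21.8°·tan18.5° = 13.8 + 27.75·0.8621·0.3346 = 21.804 kPa
Denominator = 27.75·sin21.8°·cos21.8° = 27.75·0.3714·0.9285 = 9.568 kPa
FS = 21.804 / 9.568 = 2.279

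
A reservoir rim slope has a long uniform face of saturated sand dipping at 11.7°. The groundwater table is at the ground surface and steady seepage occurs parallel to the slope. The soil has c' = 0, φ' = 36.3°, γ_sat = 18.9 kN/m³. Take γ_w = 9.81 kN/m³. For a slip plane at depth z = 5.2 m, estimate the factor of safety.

With seepage parallel to the slope and the water table at the surface, the effective normal stress on the slip plane uses the buoyant unit weight γ' = γ_sat − γ_w while the driving shear stress uses γ_sat:
FS = [c' + γ' z cos²β tanφ'] / [γ_sat z sinβ cosβ]
(For c' = 0 this reduces to FS = (γ'/γ_sat)·tanφ'/tanβ.)
γ' = 18.9 − 9.81 = 9.09 kN/m³
Numerator = 0.0 + 9.09·5.2·cos²11.7°·tan36.3° = 0.0 + 9.09·5.2·0.9589·0.7346 = 33.294 kPa
Denominator = 18.9·5.2·sin11.7°·cos11.7° = 18.9·5.2·0.2028·0.9792 = 19.516 kPa
FS = 33.294 / 19.516 = 1.706

FS = 1.71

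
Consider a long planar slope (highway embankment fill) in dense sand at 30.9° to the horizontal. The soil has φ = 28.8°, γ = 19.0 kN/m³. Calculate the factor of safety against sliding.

For a dry cohesionless infinite slope the factor of safety is FS = tanφ / tanβ.
FS = tan28.8° / tan30.9° = 0.5498 / 0.5985 = 0.919

FS = 0.92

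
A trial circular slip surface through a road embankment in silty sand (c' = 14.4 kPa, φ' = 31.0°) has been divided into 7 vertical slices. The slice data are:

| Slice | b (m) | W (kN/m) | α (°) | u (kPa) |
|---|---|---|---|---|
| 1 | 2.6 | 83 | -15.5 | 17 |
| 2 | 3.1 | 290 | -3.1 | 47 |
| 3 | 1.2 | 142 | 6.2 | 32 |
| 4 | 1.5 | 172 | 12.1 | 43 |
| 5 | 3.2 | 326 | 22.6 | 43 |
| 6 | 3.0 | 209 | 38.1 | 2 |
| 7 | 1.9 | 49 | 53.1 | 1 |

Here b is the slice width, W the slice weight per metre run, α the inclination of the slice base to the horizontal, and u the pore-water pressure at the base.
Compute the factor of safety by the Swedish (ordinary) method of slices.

FS = 2.30

Ordinary method of slices: FS = Σ[c'·Δl_i + (W_i cosα_i − u_i·Δl_i)·tanφ'] / Σ W_i sinα_i, with Δl_i = b_i / cosα_i.
Slice 1: Δl = 2.6/cos(-15.5°) = 2.698 m; N'_1 = 83·cos(-15.5°) − 17·2.698 = 34.1; c'Δl = 38.85; W sinα = -22.2
Slice 2: Δl = 3.1/cos(-3.1°) = 3.105 m; N'_2 = 290·cos(-3.1°) − 47·3.105 = 143.7; c'Δl = 44.71; W sinα = -15.7
Slice 3: Δl = 1.2/cos6.2° = 1.207 m; N'_3 = 142·cos6.2° − 32·1.207 = 102.5; c'Δl = 17.38; W sinα = 15.3
Slice 4: Δl = 1.5/cos12.1° = 1.534 m; N'_4 = 172·cos12.1° − 43·1.534 = 102.2; c'Δl = 22.09; W sinα = 36.1
Slice 5: Δl = 3.2/cos22.6° = 3.466 m; N'_5 = 326·cos22.6° − 43·3.466 = 151.9; c'Δl = 49.91; W sinα = 125.3
Slice 6: Δl = 3.0/cos38.1° = 3.812 m; N'_6 = 209·cos38.1° − 2·3.812 = 156.8; c'Δl = 54.90; W sinα = 129.0
Slice 7: Δl = 1.9/cos53.1° = 3.164 m; N'_7 = 49·cos53.1° − 1·3.164 = 26.3; c'Δl = 45.57; W sinα = 39.2
Σc'Δl = 273.4 kN/m; ΣN' = 717.6 kN/m; ΣW sinα = 307.0 kN/m
Resisting = 273.4 + 717.6·tan31.0° = 273.4 + 431.2 = 704.6 kN/m
FS = 704.6 / 307.0 = 2.295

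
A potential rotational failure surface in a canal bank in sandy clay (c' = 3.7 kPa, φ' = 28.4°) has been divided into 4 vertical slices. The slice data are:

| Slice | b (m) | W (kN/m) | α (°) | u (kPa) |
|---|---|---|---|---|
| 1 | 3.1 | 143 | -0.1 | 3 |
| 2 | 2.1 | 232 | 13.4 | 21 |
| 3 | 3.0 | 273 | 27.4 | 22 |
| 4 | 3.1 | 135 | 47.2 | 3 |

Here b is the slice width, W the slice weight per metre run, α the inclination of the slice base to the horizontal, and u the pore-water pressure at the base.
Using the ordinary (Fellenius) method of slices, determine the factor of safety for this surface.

FS = 1.26

Ordinary method of slices: FS = Σ[c'·Δl_i + (W_i cosα_i − u_i·Δl_i)·tanφ'] / Σ W_i sinα_i, with Δl_i = b_i / cosα_i.
Slice 1: Δl = 3.1/cos(-0.1°) = 3.100 m; N'_1 = 143·cos(-0.1°) − 3·3.100 = 133.7; c'Δl = 11.47; W sinα = -0.2
Slice 2: Δl = 2.1/cos13.4° = 2.159 m; N'_2 = 232·cos13.4° − 21·2.159 = 180.3; c'Δl = 7.99; W sinα = 53.8
Slice 3: Δl = 3.0/cos27.4° = 3.379 m; N'_3 = 273·cos27.4° − 22·3.379 = 168.0; c'Δl = 12.50; W sinα = 125.6
Slice 4: Δl = 3.1/cos47.2° = 4.563 m; N'_4 = 135·cos47.2° − 3·4.563 = 78.0; c'Δl = 16.88; W sinα = 99.1
Σc'Δl = 48.8 kN/m; ΣN' = 560.1 kN/m; ΣW sinα = 278.2 kN/m
Resisting = 48.8 + 560.1·tan28.4° = 48.8 + 302.9 = 351.7 kN/m
FS = 351.7 / 278.2 = 1.264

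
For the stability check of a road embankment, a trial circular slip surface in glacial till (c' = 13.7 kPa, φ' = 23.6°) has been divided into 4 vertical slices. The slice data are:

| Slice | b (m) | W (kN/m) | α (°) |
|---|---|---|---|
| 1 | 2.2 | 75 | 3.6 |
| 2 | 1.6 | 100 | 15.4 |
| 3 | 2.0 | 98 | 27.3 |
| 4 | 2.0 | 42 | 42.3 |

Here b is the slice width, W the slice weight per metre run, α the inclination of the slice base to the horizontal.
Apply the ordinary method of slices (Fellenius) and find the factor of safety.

FS = 2.37

Ordinary method of slices: FS = Σ[c'·Δl_i + (W_i cosα_i)·tanφ'] / Σ W_i sinα_i, with Δl_i = b_i / cosα_i.
Slice 1: Δl = 2.2/cos3.6° = 2.204 m; N'_1 = 75·cos3.6° = 74.9; c'Δl = 30.20; W sinα = 4.7
Slice 2: Δl = 1.6/cos15.4° = 1.660 m; N'_2 = 100·cos15.4° = 96.4; c'Δl = 22.74; W sinα = 26.6
Slice 3: Δl = 2.0/cos27.3° = 2.251 m; N'_3 = 98·cos27.3° = 87.1; c'Δl = 30.83; W sinα = 44.9
Slice 4: Δl = 2.0/cos42.3° = 2.704 m; N'_4 = 42·cos42.3° = 31.1; c'Δl = 37.05; W sinα = 28.3
Σc'Δl = 120.8 kN/m; ΣN' = 289.4 kN/m; ΣW sinα = 104.5 kN/m
Resisting = 120.8 + 289.4·tan23.6° = 120.8 + 126.4 = 247.3 kN/m
FS = 247.3 / 104.5 = 2.367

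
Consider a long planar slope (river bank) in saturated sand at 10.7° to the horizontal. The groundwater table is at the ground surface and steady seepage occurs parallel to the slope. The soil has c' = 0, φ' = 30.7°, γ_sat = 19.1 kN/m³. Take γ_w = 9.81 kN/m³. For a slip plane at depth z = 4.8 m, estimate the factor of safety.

FS = 1.53

With seepage parallel to the slope and the water table at the surface, the effective normal stress on the slip plane uses the buoyant unit weight γ' = γ_sat − γ_w while the driving shear stress uses γ_sat:
FS = [c' + γ' z cos²β tanφ'] / [γ_sat z sinβ cosβ]
(For c' = 0 this reduces to FS = (γ'/γ_sat)·tanφ'/tanβ.)
γ' = 19.1 − 9.81 = 9.29 kN/m³
Numerator = 0.0 + 9.29·4.8·cos²10.7°·tan30.7° = 0.0 + 9.29·4.8·0.9655·0.5938 = 25.564 kPa
Denominator = 19.1·4.8·sin10.7°·cos10.7° = 19.1·4.8·0.1857·0.9826 = 16.726 kPa
FS = 25.564 / 16.726 = 1.528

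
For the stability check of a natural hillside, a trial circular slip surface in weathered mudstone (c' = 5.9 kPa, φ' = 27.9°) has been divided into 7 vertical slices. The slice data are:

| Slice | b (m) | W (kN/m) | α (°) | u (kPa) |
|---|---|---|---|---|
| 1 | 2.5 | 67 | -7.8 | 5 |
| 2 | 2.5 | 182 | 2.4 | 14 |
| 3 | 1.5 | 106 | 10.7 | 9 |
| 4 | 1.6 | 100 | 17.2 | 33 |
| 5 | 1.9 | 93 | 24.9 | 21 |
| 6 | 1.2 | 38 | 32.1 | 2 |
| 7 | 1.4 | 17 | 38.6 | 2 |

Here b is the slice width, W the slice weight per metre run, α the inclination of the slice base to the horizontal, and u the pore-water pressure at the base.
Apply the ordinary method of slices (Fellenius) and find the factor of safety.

FS = 2.52

Ordinary method of slices: FS = Σ[c'·Δl_i + (W_i cosα_i − u_i·Δl_i)·tanφ'] / Σ W_i sinα_i, with Δl_i = b_i / cosα_i.
Slice 1: Δl = 2.5/cos(-7.8°) = 2.523 m; N'_1 = 67·cos(-7.8°) − 5·2.523 = 53.8; c'Δl = 14.89; W sinα = -9.1
Slice 2: Δl = 2.5/cos2.4° = 2.502 m; N'_2 = 182·cos2.4° − 14·2.502 = 146.8; c'Δl = 14.76; W sinα = 7.6
Slice 3: Δl = 1.5/cos10.7° = 1.527 m; N'_3 = 106·cos10.7° − 9·1.527 = 90.4; c'Δl = 9.01; W sinα = 19.7
Slice 4: Δl = 1.6/cos17.2° = 1.675 m; N'_4 = 100·cos17.2° − 33·1.675 = 40.3; c'Δl = 9.88; W sinα = 29.6
Slice 5: Δl = 1.9/cos24.9° = 2.095 m; N'_5 = 93·cos24.9° − 21·2.095 = 40.4; c'Δl = 12.36; W sinα = 39.2
Slice 6: Δl = 1.2/cos32.1° = 1.417 m; N'_6 = 38·cos32.1° − 2·1.417 = 29.4; c'Δl = 8.36; W sinα = 20.2
Slice 7: Δl = 1.4/cos38.6° = 1.791 m; N'_7 = 17·cos38.6° − 2·1.791 = 9.7; c'Δl = 10.57; W sinα = 10.6
Σc'Δl = 79.8 kN/m; ΣN' = 410.7 kN/m; ΣW sinα = 117.7 kN/m
Resisting = 79.8 + 410.7·tan27.9° = 79.8 + 217.4 = 297.3 kN/m
FS = 297.3 / 117.7 = 2.525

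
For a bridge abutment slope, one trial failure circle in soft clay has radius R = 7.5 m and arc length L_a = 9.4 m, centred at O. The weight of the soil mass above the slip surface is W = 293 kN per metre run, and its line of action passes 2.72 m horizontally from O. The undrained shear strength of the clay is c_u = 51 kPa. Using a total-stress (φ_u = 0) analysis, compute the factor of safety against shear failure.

Taking moments about the centre O, the resisting moment is provided by the undrained shear strength acting along the arc:
M_R = c_u·L_a·R = 51·9.40·7.5 = 3595.5 kN·m/m
M_D = W·d = 293·2.72 = 797.0 kN·m/m
FS = M_R / M_D = 3595.5 / 797.0 = 4.512

FS = 4.51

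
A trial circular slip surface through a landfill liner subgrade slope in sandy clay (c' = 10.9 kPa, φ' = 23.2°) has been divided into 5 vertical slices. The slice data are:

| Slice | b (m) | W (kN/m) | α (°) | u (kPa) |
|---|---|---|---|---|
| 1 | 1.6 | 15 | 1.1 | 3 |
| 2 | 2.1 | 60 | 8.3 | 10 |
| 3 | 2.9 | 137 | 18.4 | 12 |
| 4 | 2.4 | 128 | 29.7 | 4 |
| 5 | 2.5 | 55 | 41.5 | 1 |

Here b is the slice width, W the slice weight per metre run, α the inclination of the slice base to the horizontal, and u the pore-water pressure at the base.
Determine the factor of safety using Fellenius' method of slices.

FS = 1.71

Ordinary method of slices: FS = Σ[c'·Δl_i + (W_i cosα_i − u_i·Δl_i)·tanφ'] / Σ W_i sinα_i, with Δl_i = b_i / cosα_i.
Slice 1: Δl = 1.6/cos1.1° = 1.600 m; N'_1 = 15·cos1.1° − 3·1.600 = 10.2; c'Δl = 17.44; W sinα = 0.3
Slice 2: Δl = 2.1/cos8.3° = 2.122 m; N'_2 = 60·cos8.3° − 10·2.122 = 38.1; c'Δl = 23.13; W sinα = 8.7
Slice 3: Δl = 2.9/cos18.4° = 3.056 m; N'_3 = 137·cos18.4° − 12·3.056 = 93.3; c'Δl = 33.31; W sinα = 43.2
Slice 4: Δl = 2.4/cos29.7° = 2.763 m; N'_4 = 128·cos29.7° − 4·2.763 = 100.1; c'Δl = 30.12; W sinα = 63.4
Slice 5: Δl = 2.5/cos41.5° = 3.338 m; N'_5 = 55·cos41.5° − 1·3.338 = 37.9; c'Δl = 36.38; W sinα = 36.4
Σc'Δl = 140.4 kN/m; ΣN' = 279.7 kN/m; ΣW sinα = 152.1 kN/m
Resisting = 140.4 + 279.7·tan23.2° = 140.4 + 119.9 = 260.2 kN/m
FS = 260.2 / 152.1 = 1.712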